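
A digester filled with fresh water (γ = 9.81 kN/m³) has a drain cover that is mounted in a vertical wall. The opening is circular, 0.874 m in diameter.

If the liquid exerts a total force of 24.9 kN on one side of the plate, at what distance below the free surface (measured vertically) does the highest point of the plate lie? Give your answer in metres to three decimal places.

γ = 9.81 kN/m³.
A = π(0.437)² = 0.599947 m².
From F = γ·h_c·A, the centroid depth is h_c = 24.9/(9.81 × 0.599947) = 4.23075 m.
The centroid is at the centre, 0.437 m below the top of the plate, so the highest point sits at h_top = 4.23075 − 0.437 = 3.79375 m below the surface.

d_top ≈ 3.794 m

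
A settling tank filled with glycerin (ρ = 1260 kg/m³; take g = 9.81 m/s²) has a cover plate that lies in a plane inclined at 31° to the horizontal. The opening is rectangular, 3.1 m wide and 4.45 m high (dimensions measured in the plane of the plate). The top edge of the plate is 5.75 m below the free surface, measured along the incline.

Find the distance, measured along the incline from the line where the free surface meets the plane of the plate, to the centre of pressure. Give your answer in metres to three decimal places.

y_p = 8.182 m

γ = ρg = 1260 × 9.81 / 1000 = 12.3606 kN/m³.
Let θ = 31° be the plate's angle to the horizontal; measure y along the incline from where the plane meets the free surface. Vertical depth h = y·sinθ with sinθ = 0.515038.
The centroid lies 4.45/2 = 2.225 m below the top edge, so y_c = 5.75 + 2.225 = 7.975 m and h_c = 7.975 × 0.515038 = 4.10743 m.
A = 3.1 × 4.45 = 13.795 m².
Resultant F = γ·h_c·A = 12.3606 × 4.10743 × 13.795 = 700.376 kN.
I_c = b·h³/12 = 3.1 × 4.45³/12 = 22.7646 m⁴.
Centre of pressure: y_p = y_c + I_c/(y_c·A) = 7.975 + 22.7646/(7.975 × 13.795) = 7.975 + 0.206922 = 8.18192 m along the plane.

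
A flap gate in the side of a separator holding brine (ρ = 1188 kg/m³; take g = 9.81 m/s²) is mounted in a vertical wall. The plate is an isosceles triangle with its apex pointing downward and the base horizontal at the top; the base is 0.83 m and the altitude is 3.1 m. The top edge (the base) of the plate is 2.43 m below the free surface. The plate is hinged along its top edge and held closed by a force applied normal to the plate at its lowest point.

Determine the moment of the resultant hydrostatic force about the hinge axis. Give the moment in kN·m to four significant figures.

γ = ρg = 1188 × 9.81 / 1000 = 11.65428 kN/m³.
With the apex down, the centroid sits h/3 = 3.1/3 = 1.03333 m below the base (the top edge), so the centroid depth is h_c = 2.43 + 1.03333 = 3.46333 m.
A = ½ × 0.83 × 3.1 = 1.2865 m².
Resultant F = γ·h_c·A = 11.65428 × 3.46333 × 1.2865 = 51.9265 kN.
I_c = b·h³/36 = 0.83 × 3.1³/36 = 0.686848 m⁴.
Centre of pressure: y_p = y_c + I_c/(y_c·A) = 3.46333 + 0.686848/(3.46333 × 1.2865) = 3.46333 + 0.154155 = 3.61748 m along the plane.
The resultant acts 1.03333 + 0.154155 = 1.18749 m (along the plate) below the hinge at the top edge, so the moment about the hinge is M = F × 1.18749 = 51.9265 × 1.18749 = 61.6622 kN·m.

M ≈ 61.66 kN·m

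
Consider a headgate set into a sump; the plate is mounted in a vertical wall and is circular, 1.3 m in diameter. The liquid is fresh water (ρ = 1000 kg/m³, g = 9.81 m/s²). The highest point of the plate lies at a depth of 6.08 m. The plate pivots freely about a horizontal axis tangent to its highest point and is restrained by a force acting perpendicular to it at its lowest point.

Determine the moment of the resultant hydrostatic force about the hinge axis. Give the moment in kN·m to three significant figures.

γ = ρg = 1000 × 9.81 = 9810 N/m³ = 9.81 kN/m³.
The centroid is at the centre, 0.65 m below the top of the plate, so the centroid depth is h_c = 6.08 + 0.65 = 6.73 m.
A = π(0.65)² = 1.32732 m².
Resultant F = γ·h_c·A = 9.81 × 6.73 × 1.32732 = 87.6314 kN.
I_c = πr⁴/4 = π × 0.65⁴/4 = 0.140198 m⁴.
Centre of pressure: y_p = y_c + I_c/(y_c·A) = 6.73 + 0.140198/(6.73 × 1.32732) = 6.73 + 0.0156946 = 6.74569 m along the plane.
The resultant acts 0.65 + 0.0156946 = 0.665695 m (along the plate) below the hinge at the top edge, so the moment about the hinge is M = F × 0.665695 = 87.6314 × 0.665695 = 58.3358 kN·m.

M ≈ 58.3 kN·m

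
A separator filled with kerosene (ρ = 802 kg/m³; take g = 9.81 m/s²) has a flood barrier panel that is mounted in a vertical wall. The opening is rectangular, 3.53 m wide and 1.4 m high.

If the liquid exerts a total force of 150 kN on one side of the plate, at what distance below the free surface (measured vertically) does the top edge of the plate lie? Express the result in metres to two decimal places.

γ = ρg = 802 × 9.81 / 1000 = 7.86762 kN/m³.
A = 3.53 × 1.4 = 4.942 m².
From F = γ·h_c·A, the centroid depth is h_c = 150/(7.86762 × 4.942) = 3.85785 m.
The centroid lies 1.4/2 = 0.7 m below the top edge, so the top edge sits at h_top = 3.85785 − 0.7 = 3.15785 m below the surface.

d_top ≈ 3.16 m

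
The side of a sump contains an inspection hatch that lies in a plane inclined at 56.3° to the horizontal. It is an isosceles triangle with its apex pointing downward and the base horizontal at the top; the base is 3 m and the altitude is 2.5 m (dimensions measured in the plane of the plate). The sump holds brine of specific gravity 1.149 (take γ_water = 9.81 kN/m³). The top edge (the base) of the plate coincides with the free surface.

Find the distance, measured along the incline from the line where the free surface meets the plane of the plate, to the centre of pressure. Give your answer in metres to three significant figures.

γ = 1.149 × 9.81 = 11.27169 kN/m³.
Let θ = 56.3° be the plate's angle to the horizontal; measure y along the incline from where the plane meets the free surface. Vertical depth h = y·sinθ with sinθ = 0.831954.
With the apex down, the centroid sits h/3 = 2.5/3 = 0.833333 m below the base (the top edge), so y_c = 0.833333 m and h_c = 0.833333 × 0.831954 = 0.693295 m.
A = ½ × 3 × 2.5 = 3.75 m².
Resultant F = γ·h_c·A = 11.27169 × 0.693295 × 3.75 = 29.3048 kN.
I_c = b·h³/36 = 3 × 2.5³/36 = 1.30208 m⁴.
Centre of pressure: y_p = y_c + I_c/(y_c·A) = 0.833333 + 1.30208/(0.833333 × 3.75) = 0.833333 + 0.416666 = 1.25 m along the plane.

y_p = 1.25 m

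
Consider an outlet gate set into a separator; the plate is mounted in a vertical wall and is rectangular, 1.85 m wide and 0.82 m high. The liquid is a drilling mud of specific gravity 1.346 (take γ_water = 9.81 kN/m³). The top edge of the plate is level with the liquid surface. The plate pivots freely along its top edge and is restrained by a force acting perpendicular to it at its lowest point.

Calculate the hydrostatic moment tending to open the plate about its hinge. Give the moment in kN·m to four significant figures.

M ≈ 4.490 kN·m

γ = 1.346 × 9.81 = 13.20426 kN/m³.
The centroid lies 0.82/2 = 0.41 m below the top edge, so the centroid depth is h_c = 0.41 m.
A = 1.85 × 0.82 = 1.517 m².
Resultant F = γ·h_c·A = 13.20426 × 0.41 × 1.517 = 8.21265 kN.
I_c = b·h³/12 = 1.85 × 0.82³/12 = 0.0850026 m⁴.
Centre of pressure: y_p = y_c + I_c/(y_c·A) = 0.41 + 0.0850026/(0.41 × 1.517) = 0.41 + 0.136667 = 0.546667 m along the plane.
The resultant acts 0.41 + 0.136667 = 0.546667 m (along the plate) below the hinge at the top edge, so the moment about the hinge is M = F × 0.546667 = 8.21265 × 0.546667 = 4.48958 kN·m.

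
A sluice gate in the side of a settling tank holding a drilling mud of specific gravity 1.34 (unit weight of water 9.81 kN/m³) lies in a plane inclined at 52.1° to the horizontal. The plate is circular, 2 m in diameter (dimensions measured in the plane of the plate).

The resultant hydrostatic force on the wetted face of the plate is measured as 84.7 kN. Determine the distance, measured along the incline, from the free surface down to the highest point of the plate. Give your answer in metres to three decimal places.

y_top ≈ 1.599 m

γ = 1.34 × 9.81 = 13.1454 kN/m³.
A = π(1)² = 3.14159 m².
From F = γ·h_c·A, the centroid depth is h_c = 84.7/(13.1454 × 3.14159) = 2.05097 m.
Let θ = 52.1° be the plate's angle to the horizontal; measure y along the incline from where the plane meets the free surface. Vertical depth h = y·sinθ with sinθ = 0.789084.
Along the incline, y_c = h_c/sinθ = 2.05097/0.789084 = 2.59918 m.
The centroid is at the centre, 1 m below the top of the plate, so the highest point sits at y_top = 2.59918 − 1 = 1.59918 m along the incline.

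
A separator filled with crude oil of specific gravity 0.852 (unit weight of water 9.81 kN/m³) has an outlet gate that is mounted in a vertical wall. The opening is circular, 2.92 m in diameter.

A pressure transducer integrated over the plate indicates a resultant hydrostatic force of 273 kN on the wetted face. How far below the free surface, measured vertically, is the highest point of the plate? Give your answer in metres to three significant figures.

γ = 0.852 × 9.81 = 8.35812 kN/m³.
A = π(1.46)² = 6.69662 m².
From F = γ·h_c·A, the centroid depth is h_c = 273/(8.35812 × 6.69662) = 4.87751 m.
The centroid is at the centre, 1.46 m below the top of the plate, so the highest point sits at h_top = 4.87751 − 1.46 = 3.41751 m below the surface.

d_top ≈ 3.42 m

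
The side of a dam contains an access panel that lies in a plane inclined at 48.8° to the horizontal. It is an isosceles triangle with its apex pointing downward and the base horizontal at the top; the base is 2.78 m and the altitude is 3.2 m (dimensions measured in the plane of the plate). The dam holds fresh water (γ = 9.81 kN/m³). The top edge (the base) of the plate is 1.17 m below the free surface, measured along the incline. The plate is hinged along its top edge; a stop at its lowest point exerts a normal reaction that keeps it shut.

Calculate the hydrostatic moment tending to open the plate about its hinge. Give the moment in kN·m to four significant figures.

γ = 9.81 kN/m³.
Let θ = 48.8° be the plate's angle to the horizontal; measure y along the incline from where the plane meets the free surface. Vertical depth h = y·sinθ with sinθ = 0.752415.
With the apex down, the centroid sits h/3 = 3.2/3 = 1.06667 m below the base (the top edge), so y_c = 1.17 + 1.06667 = 2.23667 m and h_c = 2.23667 × 0.752415 = 1.6829 m.
A = ½ × 2.78 × 3.2 = 4.448 m².
Resultant F = γ·h_c·A = 9.81 × 1.6829 × 4.448 = 73.4331 kN.
I_c = b·h³/36 = 2.78 × 3.2³/36 = 2.53042 m⁴.
Centre of pressure: y_p = y_c + I_c/(y_c·A) = 2.23667 + 2.53042/(2.23667 × 4.448) = 2.23667 + 0.254347 = 2.49102 m along the plane.
The resultant acts 1.06667 + 0.254347 = 1.32102 m (along the plate) below the hinge at the top edge, so the moment about the hinge is M = F × 1.32102 = 73.4331 × 1.32102 = 97.0066 kN·m.

M ≈ 97.01 kN·m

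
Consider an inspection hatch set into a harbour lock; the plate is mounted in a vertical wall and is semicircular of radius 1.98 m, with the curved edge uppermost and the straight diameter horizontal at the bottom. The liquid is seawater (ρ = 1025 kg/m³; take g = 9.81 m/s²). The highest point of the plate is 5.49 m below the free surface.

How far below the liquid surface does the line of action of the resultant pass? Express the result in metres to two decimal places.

γ = ρg = 1025 × 9.81 / 1000 = 10.05525 kN/m³.
The centroid lies 4r/(3π) = 0.840338 m above the diameter, so r − 4r/(3π) = 1.98 − 0.840338 = 1.13966 m below the topmost point, so the centroid depth is h_c = 5.49 + 1.13966 = 6.62966 m.
A = πr²/2 = π × 1.98²/2 = 6.15815 m².
Resultant F = γ·h_c·A = 10.05525 × 6.62966 × 6.15815 = 410.52 kN.
I_c = (π/8 − 8/(9π))·r⁴ = 0.109757 × 1.98⁴ = 1.68691 m⁴.
Centre of pressure: y_p = y_c + I_c/(y_c·A) = 6.62966 + 1.68691/(6.62966 × 6.15815) = 6.62966 + 0.0413191 = 6.67098 m along the plane.

h_p = 6.67 m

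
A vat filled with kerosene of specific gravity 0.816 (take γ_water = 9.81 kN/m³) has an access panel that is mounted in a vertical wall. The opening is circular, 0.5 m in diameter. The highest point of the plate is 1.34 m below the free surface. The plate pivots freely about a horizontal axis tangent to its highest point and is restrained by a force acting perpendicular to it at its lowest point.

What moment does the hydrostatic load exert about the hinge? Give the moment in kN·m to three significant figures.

M ≈ 0.649 kN·m

γ = 0.816 × 9.81 = 8.00496 kN/m³.
The centroid is at the centre, 0.25 m below the top of the plate, so the centroid depth is h_c = 1.34 + 0.25 = 1.59 m.
A = π(0.25)² = 0.19635 m².
Resultant F = γ·h_c·A = 8.00496 × 1.59 × 0.19635 = 2.49912 kN.
I_c = πr⁴/4 = π × 0.25⁴/4 = 0.00306796 m⁴.
Centre of pressure: y_p = y_c + I_c/(y_c·A) = 1.59 + 0.00306796/(1.59 × 0.19635) = 1.59 + 0.00982702 = 1.59983 m along the plane.
The resultant acts 0.25 + 0.00982702 = 0.259827 m (along the plate) below the hinge at the top edge, so the moment about the hinge is M = F × 0.259827 = 2.49912 × 0.259827 = 0.649339 kN·m.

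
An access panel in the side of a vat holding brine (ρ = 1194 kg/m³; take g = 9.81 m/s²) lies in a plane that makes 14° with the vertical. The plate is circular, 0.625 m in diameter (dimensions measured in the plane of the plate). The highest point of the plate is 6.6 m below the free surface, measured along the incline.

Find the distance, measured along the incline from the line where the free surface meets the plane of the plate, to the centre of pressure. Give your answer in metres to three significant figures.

γ = ρg = 1194 × 9.81 / 1000 = 11.71314 kN/m³.
The plate makes 14° with the vertical, i.e. θ = 90° − 14° = 76° to the horizontal. Measuring y along the incline from the free-surface line, vertical depth h = y·sinθ with sinθ = 0.970296.
The centroid is at the centre, 0.3125 m below the top of the plate, so y_c = 6.6 + 0.3125 = 6.9125 m and h_c = 6.9125 × 0.970296 = 6.70717 m.
A = π(0.3125)² = 0.306796 m².
Resultant F = γ·h_c·A = 11.71314 × 6.70717 × 0.306796 = 24.1025 kN.
I_c = πr⁴/4 = π × 0.3125⁴/4 = 0.00749014 m⁴.
Centre of pressure: y_p = y_c + I_c/(y_c·A) = 6.9125 + 0.00749014/(6.9125 × 0.306796) = 6.9125 + 0.00353187 = 6.91603 m along the plane.

y_p = 6.92 m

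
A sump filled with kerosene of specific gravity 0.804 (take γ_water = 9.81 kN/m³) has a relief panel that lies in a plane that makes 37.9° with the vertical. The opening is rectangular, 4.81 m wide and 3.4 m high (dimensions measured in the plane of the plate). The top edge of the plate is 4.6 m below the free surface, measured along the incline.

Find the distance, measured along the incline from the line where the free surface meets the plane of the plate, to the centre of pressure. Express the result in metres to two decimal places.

γ = 0.804 × 9.81 = 7.88724 kN/m³.
The plate makes 37.9° with the vertical, i.e. θ = 90° − 37.9° = 52.1° to the horizontal. Measuring y along the incline from the free-surface line, vertical depth h = y·sinθ with sinθ = 0.789084.
The centroid lies 3.4/2 = 1.7 m below the top edge, so y_c = 4.6 + 1.7 = 6.3 m and h_c = 6.3 × 0.789084 = 4.97123 m.
A = 4.81 × 3.4 = 16.354 m².
Resultant F = γ·h_c·A = 7.88724 × 4.97123 × 16.354 = 641.229 kN.
I_c = b·h³/12 = 4.81 × 3.4³/12 = 15.7544 m⁴.
Centre of pressure: y_p = y_c + I_c/(y_c·A) = 6.3 + 15.7544/(6.3 × 16.354) = 6.3 + 0.152911 = 6.45291 m along the plane.

y_p = 6.45 m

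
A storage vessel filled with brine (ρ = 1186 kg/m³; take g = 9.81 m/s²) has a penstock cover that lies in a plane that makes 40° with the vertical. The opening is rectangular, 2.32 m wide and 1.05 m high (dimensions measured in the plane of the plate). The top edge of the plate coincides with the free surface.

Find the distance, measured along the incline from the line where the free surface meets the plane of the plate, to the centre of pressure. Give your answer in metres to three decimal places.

y_p = 0.700 m

γ = ρg = 1186 × 9.81 / 1000 = 11.63466 kN/m³.
The plate makes 40° with the vertical, i.e. θ = 90° − 40° = 50° to the horizontal. Measuring y along the incline from the free-surface line, vertical depth h = y·sinθ with sinθ = 0.766044.
The centroid lies 1.05/2 = 0.525 m below the top edge, so y_c = 0.525 m and h_c = 0.525 × 0.766044 = 0.402173 m.
A = 2.32 × 1.05 = 2.436 m².
Resultant F = γ·h_c·A = 11.63466 × 0.402173 × 2.436 = 11.3984 kN.
I_c = b·h³/12 = 2.32 × 1.05³/12 = 0.223808 m⁴.
Centre of pressure: y_p = y_c + I_c/(y_c·A) = 0.525 + 0.223808/(0.525 × 2.436) = 0.525 + 0.175 = 0.7 m along the plane.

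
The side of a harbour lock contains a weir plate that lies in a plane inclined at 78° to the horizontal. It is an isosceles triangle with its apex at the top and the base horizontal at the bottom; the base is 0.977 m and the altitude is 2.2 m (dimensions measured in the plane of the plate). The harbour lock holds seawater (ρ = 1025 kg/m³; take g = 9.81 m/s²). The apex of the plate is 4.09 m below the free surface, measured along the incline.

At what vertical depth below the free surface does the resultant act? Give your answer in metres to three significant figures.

γ = ρg = 1025 × 9.81 / 1000 = 10.05525 kN/m³.
Let θ = 78° be the plate's angle to the horizontal; measure y along the incline from where the plane meets the free surface. Vertical depth h = y·sinθ with sinθ = 0.978148.
With the apex up, the centroid sits 2h/3 = 2 × 2.2/3 = 1.46667 m below the apex, so y_c = 4.09 + 1.46667 = 5.55667 m and h_c = 5.55667 × 0.978148 = 5.43525 m.
A = ½ × 0.977 × 2.2 = 1.0747 m².
Resultant F = γ·h_c·A = 10.05525 × 5.43525 × 1.0747 = 58.7354 kN.
I_c = b·h³/36 = 0.977 × 2.2³/36 = 0.288975 m⁴.
Centre of pressure: y_p = y_c + I_c/(y_c·A) = 5.55667 + 0.288975/(5.55667 × 1.0747) = 5.55667 + 0.0483903 = 5.60506 m along the plane.
Vertically, h_p = y_p·sinθ = 5.60506 × 0.978148 = 5.48258 m.

h_p = 5.48 m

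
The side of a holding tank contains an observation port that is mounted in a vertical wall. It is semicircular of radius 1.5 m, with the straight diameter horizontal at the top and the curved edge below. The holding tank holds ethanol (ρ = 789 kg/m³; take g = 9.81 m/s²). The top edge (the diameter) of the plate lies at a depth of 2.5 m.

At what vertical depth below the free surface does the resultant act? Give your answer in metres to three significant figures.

h_p = 3.19 m

γ = ρg = 789 × 9.81 / 1000 = 7.74009 kN/m³.
The centroid of a semicircle lies 4r/(3π) = 0.63662 m from the diameter, here below the top edge, so the centroid depth is h_c = 2.5 + 0.63662 = 3.13662 m.
A = πr²/2 = π × 1.5²/2 = 3.53429 m².
Resultant F = γ·h_c·A = 7.74009 × 3.13662 × 3.53429 = 85.8045 kN.
I_c = (π/8 − 8/(9π))·r⁴ = 0.109757 × 1.5⁴ = 0.555645 m⁴.
Centre of pressure: y_p = y_c + I_c/(y_c·A) = 3.13662 + 0.555645/(3.13662 × 3.53429) = 3.13662 + 0.0501226 = 3.18674 m along the plane.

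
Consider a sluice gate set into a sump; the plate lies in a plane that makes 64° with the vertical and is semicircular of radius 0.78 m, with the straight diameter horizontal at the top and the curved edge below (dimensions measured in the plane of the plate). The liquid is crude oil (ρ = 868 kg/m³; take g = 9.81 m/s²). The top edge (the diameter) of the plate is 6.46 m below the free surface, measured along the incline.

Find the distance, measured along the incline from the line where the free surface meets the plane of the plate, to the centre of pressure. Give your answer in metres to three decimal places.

γ = ρg = 868 × 9.81 / 1000 = 8.51508 kN/m³.
The plate makes 64° with the vertical, i.e. θ = 90° − 64° = 26° to the horizontal. Measuring y along the incline from the free-surface line, vertical depth h = y·sinθ with sinθ = 0.438371.
The centroid of a semicircle lies 4r/(3π) = 0.331042 m from the diameter, here below the top edge, so y_c = 6.46 + 0.331042 = 6.79104 m and h_c = 6.79104 × 0.438371 = 2.97699 m.
A = πr²/2 = π × 0.78²/2 = 0.955672 m².
Resultant F = γ·h_c·A = 8.51508 × 2.97699 × 0.955672 = 24.2256 kN.
I_c = (π/8 − 8/(9π))·r⁴ = 0.109757 × 0.78⁴ = 0.0406266 m⁴.
Centre of pressure: y_p = y_c + I_c/(y_c·A) = 6.79104 + 0.0406266/(6.79104 × 0.955672) = 6.79104 + 0.00625987 = 6.7973 m along the plane.

y_p = 6.797 m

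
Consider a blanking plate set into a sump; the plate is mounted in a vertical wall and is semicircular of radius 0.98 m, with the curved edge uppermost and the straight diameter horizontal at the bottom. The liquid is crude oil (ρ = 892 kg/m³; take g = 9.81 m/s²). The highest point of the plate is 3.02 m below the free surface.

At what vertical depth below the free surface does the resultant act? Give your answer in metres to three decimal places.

h_p = 3.603 m

γ = ρg = 892 × 9.81 / 1000 = 8.75052 kN/m³.
The centroid lies 4r/(3π) = 0.415925 m above the diameter, so r − 4r/(3π) = 0.98 − 0.415925 = 0.564075 m below the topmost point, so the centroid depth is h_c = 3.02 + 0.564075 = 3.58407 m.
A = πr²/2 = π × 0.98²/2 = 1.50859 m².
Resultant F = γ·h_c·A = 8.75052 × 3.58407 × 1.50859 = 47.3131 kN.
I_c = (π/8 − 8/(9π))·r⁴ = 0.109757 × 0.98⁴ = 0.101236 m⁴.
Centre of pressure: y_p = y_c + I_c/(y_c·A) = 3.58407 + 0.101236/(3.58407 × 1.50859) = 3.58407 + 0.0187235 = 3.60279 m along the plane.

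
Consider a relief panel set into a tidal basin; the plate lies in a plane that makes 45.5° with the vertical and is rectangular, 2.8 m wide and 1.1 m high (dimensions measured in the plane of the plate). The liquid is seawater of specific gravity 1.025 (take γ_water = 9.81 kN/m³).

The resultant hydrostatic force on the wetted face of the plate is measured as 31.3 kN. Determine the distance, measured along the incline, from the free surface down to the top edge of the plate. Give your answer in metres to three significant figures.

y_top ≈ 0.892 m

γ = 1.025 × 9.81 = 10.05525 kN/m³.
A = 2.8 × 1.1 = 3.08 m².
From F = γ·h_c·A, the centroid depth is h_c = 31.3/(10.05525 × 3.08) = 1.01065 m.
The plate makes 45.5° with the vertical, i.e. θ = 90° − 45.5° = 44.5° to the horizontal. Measuring y along the incline from the free-surface line, vertical depth h = y·sinθ with sinθ = 0.700909.
Along the incline, y_c = h_c/sinθ = 1.01065/0.700909 = 1.44191 m.
The centroid lies 1.1/2 = 0.55 m below the top edge, so the top edge sits at y_top = 1.44191 − 0.55 = 0.89191 m along the incline.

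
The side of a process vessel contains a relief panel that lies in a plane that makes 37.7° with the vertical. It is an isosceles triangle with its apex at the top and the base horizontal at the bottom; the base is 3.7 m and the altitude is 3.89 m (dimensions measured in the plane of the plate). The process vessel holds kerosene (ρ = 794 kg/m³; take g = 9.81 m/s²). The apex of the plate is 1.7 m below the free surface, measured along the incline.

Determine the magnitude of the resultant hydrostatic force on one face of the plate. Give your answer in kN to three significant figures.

γ = ρg = 794 × 9.81 / 1000 = 7.78914 kN/m³.
The plate makes 37.7° with the vertical, i.e. θ = 90° − 37.7° = 52.3° to the horizontal. Measuring y along the incline from the free-surface line, vertical depth h = y·sinθ with sinθ = 0.791224.
With the apex up, the centroid sits 2h/3 = 2 × 3.89/3 = 2.59333 m below the apex, so y_c = 1.7 + 2.59333 = 4.29333 m and h_c = 4.29333 × 0.791224 = 3.39699 m.
A = ½ × 3.7 × 3.89 = 7.1965 m².
Resultant F = γ·h_c·A = 7.78914 × 3.39699 × 7.1965 = 190.417 kN.

F ≈ 190 kN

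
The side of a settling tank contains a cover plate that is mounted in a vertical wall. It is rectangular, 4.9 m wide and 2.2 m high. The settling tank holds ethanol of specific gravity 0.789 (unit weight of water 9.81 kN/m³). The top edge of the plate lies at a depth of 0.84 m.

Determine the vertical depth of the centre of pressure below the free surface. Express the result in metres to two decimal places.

h_p = 2.15 m

γ = 0.789 × 9.81 = 7.74009 kN/m³.
The centroid lies 2.2/2 = 1.1 m below the top edge, so the centroid depth is h_c = 0.84 + 1.1 = 1.94 m.
A = 4.9 × 2.2 = 10.78 m².
Resultant F = γ·h_c·A = 7.74009 × 1.94 × 10.78 = 161.87 kN.
I_c = b·h³/12 = 4.9 × 2.2³/12 = 4.34793 m⁴.
Centre of pressure: y_p = y_c + I_c/(y_c·A) = 1.94 + 4.34793/(1.94 × 10.78) = 1.94 + 0.207904 = 2.1479 m along the plane.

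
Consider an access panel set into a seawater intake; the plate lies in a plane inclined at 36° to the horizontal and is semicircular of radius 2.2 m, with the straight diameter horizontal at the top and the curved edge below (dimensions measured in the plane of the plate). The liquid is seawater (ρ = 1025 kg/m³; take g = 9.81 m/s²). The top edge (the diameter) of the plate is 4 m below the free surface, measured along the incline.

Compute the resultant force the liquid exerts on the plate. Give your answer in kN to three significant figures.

F ≈ 222 kN

γ = ρg = 1025 × 9.81 / 1000 = 10.05525 kN/m³.
Let θ = 36° be the plate's angle to the horizontal; measure y along the incline from where the plane meets the free surface. Vertical depth h = y·sinθ with sinθ = 0.587785.
The centroid of a semicircle lies 4r/(3π) = 0.933709 m from the diameter, here below the top edge, so y_c = 4 + 0.933709 = 4.93371 m and h_c = 4.93371 × 0.587785 = 2.89996 m.
A = πr²/2 = π × 2.2²/2 = 7.60265 m².
Resultant F = γ·h_c·A = 10.05525 × 2.89996 × 7.60265 = 221.692 kN.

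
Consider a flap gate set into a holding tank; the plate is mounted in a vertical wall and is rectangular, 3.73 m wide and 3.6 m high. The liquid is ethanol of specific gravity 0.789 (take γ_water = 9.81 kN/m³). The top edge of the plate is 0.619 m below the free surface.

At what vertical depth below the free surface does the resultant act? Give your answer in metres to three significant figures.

γ = 0.789 × 9.81 = 7.74009 kN/m³.
The centroid lies 3.6/2 = 1.8 m below the top edge, so the centroid depth is h_c = 0.619 + 1.8 = 2.419 m.
A = 3.73 × 3.6 = 13.428 m².
Resultant F = γ·h_c·A = 7.74009 × 2.419 × 13.428 = 251.416 kN.
I_c = b·h³/12 = 3.73 × 3.6³/12 = 14.5022 m⁴.
Centre of pressure: y_p = y_c + I_c/(y_c·A) = 2.419 + 14.5022/(2.419 × 13.428) = 2.419 + 0.446464 = 2.86546 m along the plane.

h_p = 2.87 m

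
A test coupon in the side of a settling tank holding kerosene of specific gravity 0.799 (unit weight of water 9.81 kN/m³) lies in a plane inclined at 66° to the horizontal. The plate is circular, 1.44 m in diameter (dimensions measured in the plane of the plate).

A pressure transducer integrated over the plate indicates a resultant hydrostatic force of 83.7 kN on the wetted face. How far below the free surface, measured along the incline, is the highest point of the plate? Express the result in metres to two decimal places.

γ = 0.799 × 9.81 = 7.83819 kN/m³.
A = π(0.72)² = 1.6286 m².
From F = γ·h_c·A, the centroid depth is h_c = 83.7/(7.83819 × 1.6286) = 6.55685 m.
Let θ = 66° be the plate's angle to the horizontal; measure y along the incline from where the plane meets the free surface. Vertical depth h = y·sinθ with sinθ = 0.913545.
Along the incline, y_c = h_c/sinθ = 6.55685/0.913545 = 7.17737 m.
The centroid is at the centre, 0.72 m below the top of the plate, so the highest point sits at y_top = 7.17737 − 0.72 = 6.45737 m along the incline.

y_top ≈ 6.46 m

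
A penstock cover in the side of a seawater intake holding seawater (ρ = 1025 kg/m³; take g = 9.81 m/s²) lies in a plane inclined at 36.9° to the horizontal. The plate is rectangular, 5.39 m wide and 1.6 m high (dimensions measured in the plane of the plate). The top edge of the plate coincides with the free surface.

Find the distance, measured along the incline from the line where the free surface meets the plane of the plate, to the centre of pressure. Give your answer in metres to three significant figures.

γ = ρg = 1025 × 9.81 / 1000 = 10.05525 kN/m³.
Let θ = 36.9° be the plate's angle to the horizontal; measure y along the incline from where the plane meets the free surface. Vertical depth h = y·sinθ with sinθ = 0.600420.
The centroid lies 1.6/2 = 0.8 m below the top edge, so y_c = 0.8 m and h_c = 0.8 × 0.600420 = 0.480336 m.
A = 5.39 × 1.6 = 8.624 m².
Resultant F = γ·h_c·A = 10.05525 × 0.480336 × 8.624 = 41.653 kN.
I_c = b·h³/12 = 5.39 × 1.6³/12 = 1.83979 m⁴.
Centre of pressure: y_p = y_c + I_c/(y_c·A) = 0.8 + 1.83979/(0.8 × 8.624) = 0.8 + 0.266667 = 1.06667 m along the plane.

y_p = 1.07 m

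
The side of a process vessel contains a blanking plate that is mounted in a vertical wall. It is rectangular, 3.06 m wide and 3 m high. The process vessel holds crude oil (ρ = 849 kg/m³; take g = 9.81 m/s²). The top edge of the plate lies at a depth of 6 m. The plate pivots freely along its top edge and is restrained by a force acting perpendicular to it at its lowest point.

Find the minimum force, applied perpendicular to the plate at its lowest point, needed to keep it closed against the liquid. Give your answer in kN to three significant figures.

γ = ρg = 849 × 9.81 / 1000 = 8.32869 kN/m³.
The centroid lies 3/2 = 1.5 m below the top edge, so the centroid depth is h_c = 6 + 1.5 = 7.5 m.
A = 3.06 × 3 = 9.18 m².
Resultant F = γ·h_c·A = 8.32869 × 7.5 × 9.18 = 573.43 kN.
I_c = b·h³/12 = 3.06 × 3³/12 = 6.885 m⁴.
Centre of pressure: y_p = y_c + I_c/(y_c·A) = 7.5 + 6.885/(7.5 × 9.18) = 7.5 + 0.1 = 7.6 m along the plane.
The resultant acts 1.5 + 0.1 = 1.6 m (along the plate) below the hinge at the top edge, so the moment about the hinge is M = F × 1.6 = 573.43 × 1.6 = 917.488 kN·m.
A normal force at the bottom, 3 m from the hinge, must supply this moment: P = 917.488/3 = 305.829 kN.

P ≈ 306 kN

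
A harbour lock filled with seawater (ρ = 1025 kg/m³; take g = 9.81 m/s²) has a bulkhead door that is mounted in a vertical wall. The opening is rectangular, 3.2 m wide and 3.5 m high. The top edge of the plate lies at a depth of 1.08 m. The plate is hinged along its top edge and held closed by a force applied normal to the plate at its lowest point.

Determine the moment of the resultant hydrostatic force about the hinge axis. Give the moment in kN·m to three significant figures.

M ≈ 673 kN·m

γ = ρg = 1025 × 9.81 / 1000 = 10.05525 kN/m³.
The centroid lies 3.5/2 = 1.75 m below the top edge, so the centroid depth is h_c = 1.08 + 1.75 = 2.83 m.
A = 3.2 × 3.5 = 11.2 m².
Resultant F = γ·h_c·A = 10.05525 × 2.83 × 11.2 = 318.711 kN.
I_c = b·h³/12 = 3.2 × 3.5³/12 = 11.4333 m⁴.
Centre of pressure: y_p = y_c + I_c/(y_c·A) = 2.83 + 11.4333/(2.83 × 11.2) = 2.83 + 0.360717 = 3.19072 m along the plane.
The resultant acts 1.75 + 0.360717 = 2.11072 m (along the plate) below the hinge at the top edge, so the moment about the hinge is M = F × 2.11072 = 318.711 × 2.11072 = 672.71 kN·m.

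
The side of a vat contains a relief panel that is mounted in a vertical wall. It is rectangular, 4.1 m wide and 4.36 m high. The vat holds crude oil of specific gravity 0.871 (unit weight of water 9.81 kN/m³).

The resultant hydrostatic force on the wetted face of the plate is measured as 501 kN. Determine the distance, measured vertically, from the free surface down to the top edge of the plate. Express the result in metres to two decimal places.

γ = 0.871 × 9.81 = 8.54451 kN/m³.
A = 4.1 × 4.36 = 17.876 m².
From F = γ·h_c·A, the centroid depth is h_c = 501/(8.54451 × 17.876) = 3.28005 m.
The centroid lies 4.36/2 = 2.18 m below the top edge, so the top edge sits at h_top = 3.28005 − 2.18 = 1.10005 m below the surface.

d_top ≈ 1.10 m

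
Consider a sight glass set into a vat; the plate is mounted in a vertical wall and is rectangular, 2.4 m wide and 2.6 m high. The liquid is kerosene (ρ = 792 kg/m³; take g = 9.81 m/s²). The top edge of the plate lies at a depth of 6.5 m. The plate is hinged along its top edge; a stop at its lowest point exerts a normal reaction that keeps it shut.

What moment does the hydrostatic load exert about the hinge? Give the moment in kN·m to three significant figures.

M ≈ 519 kN·m

γ = ρg = 792 × 9.81 / 1000 = 7.76952 kN/m³.
The centroid lies 2.6/2 = 1.3 m below the top edge, so the centroid depth is h_c = 6.5 + 1.3 = 7.8 m.
A = 2.4 × 2.6 = 6.24 m².
Resultant F = γ·h_c·A = 7.76952 × 7.8 × 6.24 = 378.158 kN.
I_c = b·h³/12 = 2.4 × 2.6³/12 = 3.5152 m⁴.
Centre of pressure: y_p = y_c + I_c/(y_c·A) = 7.8 + 3.5152/(7.8 × 6.24) = 7.8 + 0.0722222 = 7.87222 m along the plane.
The resultant acts 1.3 + 0.0722222 = 1.37222 m (along the plate) below the hinge at the top edge, so the moment about the hinge is M = F × 1.37222 = 378.158 × 1.37222 = 518.916 kN·m.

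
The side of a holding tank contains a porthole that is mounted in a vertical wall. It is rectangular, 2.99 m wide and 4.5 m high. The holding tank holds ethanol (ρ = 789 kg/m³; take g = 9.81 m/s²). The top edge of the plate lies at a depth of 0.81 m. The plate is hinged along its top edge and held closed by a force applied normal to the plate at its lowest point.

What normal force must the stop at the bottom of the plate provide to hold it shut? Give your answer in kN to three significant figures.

γ = ρg = 789 × 9.81 / 1000 = 7.74009 kN/m³.
The centroid lies 4.5/2 = 2.25 m below the top edge, so the centroid depth is h_c = 0.81 + 2.25 = 3.06 m.
A = 2.99 × 4.5 = 13.455 m².
Resultant F = γ·h_c·A = 7.74009 × 3.06 × 13.455 = 318.677 kN.
I_c = b·h³/12 = 2.99 × 4.5³/12 = 22.7053 m⁴.
Centre of pressure: y_p = y_c + I_c/(y_c·A) = 3.06 + 22.7053/(3.06 × 13.455) = 3.06 + 0.55147 = 3.61147 m along the plane.
The resultant acts 2.25 + 0.55147 = 2.80147 m (along the plate) below the hinge at the top edge, so the moment about the hinge is M = F × 2.80147 = 318.677 × 2.80147 = 892.764 kN·m.
A normal force at the bottom, 4.5 m from the hinge, must supply this moment: P = 892.764/4.5 = 198.392 kN.

P ≈ 198 kN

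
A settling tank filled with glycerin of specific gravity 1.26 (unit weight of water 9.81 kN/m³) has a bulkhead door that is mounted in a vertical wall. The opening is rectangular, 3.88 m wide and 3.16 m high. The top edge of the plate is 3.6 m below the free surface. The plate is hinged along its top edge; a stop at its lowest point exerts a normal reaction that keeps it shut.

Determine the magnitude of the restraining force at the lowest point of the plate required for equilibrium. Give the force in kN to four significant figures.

P ≈ 432.4 kN

γ = 1.26 × 9.81 = 12.3606 kN/m³.
The centroid lies 3.16/2 = 1.58 m below the top edge, so the centroid depth is h_c = 3.6 + 1.58 = 5.18 m.
A = 3.88 × 3.16 = 12.2608 m².
Resultant F = γ·h_c·A = 12.3606 × 5.18 × 12.2608 = 785.033 kN.
I_c = b·h³/12 = 3.88 × 3.16³/12 = 10.2026 m⁴.
Centre of pressure: y_p = y_c + I_c/(y_c·A) = 5.18 + 10.2026/(5.18 × 12.2608) = 5.18 + 0.160643 = 5.34064 m along the plane.
The resultant acts 1.58 + 0.160643 = 1.74064 m (along the plate) below the hinge at the top edge, so the moment about the hinge is M = F × 1.74064 = 785.033 × 1.74064 = 1366.46 kN·m.
A normal force at the bottom, 3.16 m from the hinge, must supply this moment: P = 1366.46/3.16 = 432.424 kN.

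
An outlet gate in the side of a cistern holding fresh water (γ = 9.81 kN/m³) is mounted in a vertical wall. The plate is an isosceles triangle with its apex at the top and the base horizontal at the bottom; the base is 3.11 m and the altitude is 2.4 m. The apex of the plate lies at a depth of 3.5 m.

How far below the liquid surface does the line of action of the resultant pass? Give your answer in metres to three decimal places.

γ = 9.81 kN/m³.
With the apex up, the centroid sits 2h/3 = 2 × 2.4/3 = 1.6 m below the apex, so the centroid depth is h_c = 3.5 + 1.6 = 5.1 m.
A = ½ × 3.11 × 2.4 = 3.732 m².
Resultant F = γ·h_c·A = 9.81 × 5.1 × 3.732 = 186.716 kN.
I_c = b·h³/36 = 3.11 × 2.4³/36 = 1.19424 m⁴.
Centre of pressure: y_p = y_c + I_c/(y_c·A) = 5.1 + 1.19424/(5.1 × 3.732) = 5.1 + 0.0627451 = 5.16275 m along the plane.

h_p = 5.163 m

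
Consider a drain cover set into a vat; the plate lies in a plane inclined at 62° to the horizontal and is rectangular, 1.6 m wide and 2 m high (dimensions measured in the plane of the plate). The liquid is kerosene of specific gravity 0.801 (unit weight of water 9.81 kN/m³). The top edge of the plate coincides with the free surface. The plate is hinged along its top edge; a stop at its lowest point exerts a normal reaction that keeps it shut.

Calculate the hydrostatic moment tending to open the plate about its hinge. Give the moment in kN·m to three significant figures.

M ≈ 29.6 kN·m

γ = 0.801 × 9.81 = 7.85781 kN/m³.
Let θ = 62° be the plate's angle to the horizontal; measure y along the incline from where the plane meets the free surface. Vertical depth h = y·sinθ with sinθ = 0.882948.
The centroid lies 2/2 = 1 m below the top edge, so y_c = 1 m and h_c = 1 × 0.882948 = 0.882948 m.
A = 1.6 × 2 = 3.2 m².
Resultant F = γ·h_c·A = 7.85781 × 0.882948 × 3.2 = 22.2017 kN.
I_c = b·h³/12 = 1.6 × 2³/12 = 1.06667 m⁴.
Centre of pressure: y_p = y_c + I_c/(y_c·A) = 1 + 1.06667/(1 × 3.2) = 1 + 0.333334 = 1.33333 m along the plane.
The resultant acts 1 + 0.333334 = 1.33333 m (along the plate) below the hinge at the top edge, so the moment about the hinge is M = F × 1.33333 = 22.2017 × 1.33333 = 29.6022 kN·m.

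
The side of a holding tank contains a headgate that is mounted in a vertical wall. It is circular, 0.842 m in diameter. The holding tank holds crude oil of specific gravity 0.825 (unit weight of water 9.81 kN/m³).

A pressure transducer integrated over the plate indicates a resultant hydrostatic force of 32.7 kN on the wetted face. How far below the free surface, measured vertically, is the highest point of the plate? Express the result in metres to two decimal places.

d_top ≈ 6.84 m

γ = 0.825 × 9.81 = 8.09325 kN/m³.
A = π(0.421)² = 0.556819 m².
From F = γ·h_c·A, the centroid depth is h_c = 32.7/(8.09325 × 0.556819) = 7.25623 m.
The centroid is at the centre, 0.421 m below the top of the plate, so the highest point sits at h_top = 7.25623 − 0.421 = 6.83523 m below the surface.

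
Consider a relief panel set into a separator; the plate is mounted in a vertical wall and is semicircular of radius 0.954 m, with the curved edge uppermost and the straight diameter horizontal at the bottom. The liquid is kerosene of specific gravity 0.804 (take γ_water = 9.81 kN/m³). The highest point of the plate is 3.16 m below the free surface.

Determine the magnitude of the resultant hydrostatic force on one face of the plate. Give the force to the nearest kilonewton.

F ≈ 42 kN

γ = 0.804 × 9.81 = 7.88724 kN/m³.
The centroid lies 4r/(3π) = 0.40489 m above the diameter, so r − 4r/(3π) = 0.954 − 0.40489 = 0.54911 m below the topmost point, so the centroid depth is h_c = 3.16 + 0.54911 = 3.70911 m.
A = πr²/2 = π × 0.954²/2 = 1.42961 m².
Resultant F = γ·h_c·A = 7.88724 × 3.70911 × 1.42961 = 41.8227 kN.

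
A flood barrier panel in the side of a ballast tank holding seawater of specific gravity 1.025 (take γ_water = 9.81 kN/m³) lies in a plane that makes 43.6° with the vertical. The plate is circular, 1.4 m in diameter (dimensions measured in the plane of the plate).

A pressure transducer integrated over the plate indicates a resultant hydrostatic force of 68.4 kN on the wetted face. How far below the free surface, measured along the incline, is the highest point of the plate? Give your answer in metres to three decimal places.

γ = 1.025 × 9.81 = 10.05525 kN/m³.
A = π(0.7)² = 1.53938 m².
From F = γ·h_c·A, the centroid depth is h_c = 68.4/(10.05525 × 1.53938) = 4.41893 m.
The plate makes 43.6° with the vertical, i.e. θ = 90° − 43.6° = 46.4° to the horizontal. Measuring y along the incline from the free-surface line, vertical depth h = y·sinθ with sinθ = 0.724172.
Along the incline, y_c = h_c/sinθ = 4.41893/0.724172 = 6.10204 m.
The centroid is at the centre, 0.7 m below the top of the plate, so the highest point sits at y_top = 6.10204 − 0.7 = 5.40204 m along the incline.

y_top ≈ 5.402 m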